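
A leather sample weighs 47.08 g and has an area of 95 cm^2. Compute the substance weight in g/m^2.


4955.8 g/m^2

Substance weight = mass / area x 10000
SW = 47.08 / 95 x 10000
SW = 4955.8 g/m^2


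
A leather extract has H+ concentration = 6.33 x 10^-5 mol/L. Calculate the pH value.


pH = -log10[H+]
pH = -log10(6.33 x 10^-5) = 4.20


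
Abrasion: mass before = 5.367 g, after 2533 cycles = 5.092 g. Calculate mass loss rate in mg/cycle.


0.109 mg/cycle

Mass loss = 5.367 - 5.092 = 0.275 g
Rate = 0.275 / 2533 x 1000 = 0.109 mg/cycle


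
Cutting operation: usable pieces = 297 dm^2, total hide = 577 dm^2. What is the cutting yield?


51.5%


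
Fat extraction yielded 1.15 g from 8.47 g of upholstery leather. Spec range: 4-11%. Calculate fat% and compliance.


Fat% = 1.15 / 8.47 x 100 = 13.6%
Spec range: 4-11%
Compliant: No


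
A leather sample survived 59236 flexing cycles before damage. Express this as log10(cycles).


4.77


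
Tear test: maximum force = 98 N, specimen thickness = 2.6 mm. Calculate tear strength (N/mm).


Tear strength = force / thickness
Tear = 98 / 2.6 = 37.7 N/mm


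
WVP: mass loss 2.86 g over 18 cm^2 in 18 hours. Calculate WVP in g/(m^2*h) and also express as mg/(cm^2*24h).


WVP = 2.86 / (18 x 18) x 10000 = 88.27 g/(m^2*h)
Mass loss in mg = 2.86 x 1000 = 2860 mg
Per cm^2 per 24h in mg: 2860 x 24 / (18 x 18) = 68640 / 324 = 211.85 mg/(cm^2*24h)


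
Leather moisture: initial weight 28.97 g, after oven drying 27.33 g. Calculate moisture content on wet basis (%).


Moisture = 28.97 - 27.33 = 1.64 g
MC = 1.64 / 28.97 x 100 = 5.7%


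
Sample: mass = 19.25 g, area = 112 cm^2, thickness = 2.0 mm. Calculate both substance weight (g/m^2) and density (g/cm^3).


Substance weight = 1718.8 g/m^2
Density = 0.859 g/cm^3


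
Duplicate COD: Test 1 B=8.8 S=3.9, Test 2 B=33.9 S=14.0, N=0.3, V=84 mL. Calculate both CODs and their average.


COD1 = (8.8 - 3.9) x 0.3 x 8000 / 84 = 140.0 mg/L
COD2 = (33.9 - 14.0) x 0.3 x 8000 / 84 = 568.6 mg/L
Average = (140.0 + 568.6) / 2 = 354.3 mg/L


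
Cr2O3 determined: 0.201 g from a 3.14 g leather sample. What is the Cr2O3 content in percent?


Cr2O3% = 0.201 / 3.14 x 100
Cr2O3% = 6.40%


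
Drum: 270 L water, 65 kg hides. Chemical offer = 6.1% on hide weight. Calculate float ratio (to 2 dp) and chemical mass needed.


Float ratio = 270 / 65 = 4.15
Chemical = 65 x 6.1 / 100 = 3.965 kg


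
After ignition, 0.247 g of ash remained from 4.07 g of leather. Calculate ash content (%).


Ash% = 0.247 / 4.07 x 100
Ash% = 6.07%


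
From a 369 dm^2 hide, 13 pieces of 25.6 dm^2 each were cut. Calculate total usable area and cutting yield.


Total usable = 13 x 25.6 = 332.8 dm^2
Yield = 332.8 / 369 x 100 = 90.2%


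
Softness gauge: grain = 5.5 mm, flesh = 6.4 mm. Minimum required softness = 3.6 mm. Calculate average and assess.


Average = (5.5 + 6.4) / 2 = 5.95 mm
Minimum = 3.6 mm
Meets requirement: Yes


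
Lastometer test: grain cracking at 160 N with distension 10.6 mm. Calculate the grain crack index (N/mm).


Grain crack index = force / distension
Index = 160 / 10.6 = 15.1 N/mm


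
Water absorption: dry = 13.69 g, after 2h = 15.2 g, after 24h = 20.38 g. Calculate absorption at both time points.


2h absorption = 11.0%
24h absorption = 48.9%

WA (2h) = (15.2 - 13.69) / 13.69 x 100 = 11.0%
WA (24h) = (20.38 - 13.69) / 13.69 x 100 = 48.9%


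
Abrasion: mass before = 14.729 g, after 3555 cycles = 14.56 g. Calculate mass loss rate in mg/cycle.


Mass loss = 14.729 - 14.56 = 0.169 g
Rate = 0.169 / 3555 x 1000 = 0.048 mg/cycle


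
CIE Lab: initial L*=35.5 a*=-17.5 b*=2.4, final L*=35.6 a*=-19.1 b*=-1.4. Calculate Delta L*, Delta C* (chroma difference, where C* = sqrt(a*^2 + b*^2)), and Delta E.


Delta L* = 35.6 - 35.5 = 0.1
C1* = sqrt((-17.5)^2 + (2.4)^2) = 17.664
C2* = sqrt((-19.1)^2 + (-1.4)^2) = 19.151
Delta C* = 19.151 - 17.664 = 1.49
Delta E = sqrt((0.1)^2 + (-1.6)^2 + (-3.8)^2) = 4.12


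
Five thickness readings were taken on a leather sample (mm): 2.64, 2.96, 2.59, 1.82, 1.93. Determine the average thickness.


Sum = 2.64 + 2.96 + 2.59 + 1.82 + 1.93 = 11.94
Average = 11.94 / 5 = 2.39 mm


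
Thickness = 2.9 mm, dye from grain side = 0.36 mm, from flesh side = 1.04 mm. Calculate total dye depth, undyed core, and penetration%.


Total dyed = 1.40 mm
Undyed core = 1.50 mm
Penetration = 48.3%

Total dyed = 0.36 + 1.04 = 1.40 mm
Undyed core = 2.9 - 1.40 = 1.50 mm
Penetration = 1.40 / 2.9 x 100 = 48.3%


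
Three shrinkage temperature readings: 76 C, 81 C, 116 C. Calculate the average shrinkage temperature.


Average = (76 + 81 + 116) / 3
Average = 273 / 3 = 91.0 C


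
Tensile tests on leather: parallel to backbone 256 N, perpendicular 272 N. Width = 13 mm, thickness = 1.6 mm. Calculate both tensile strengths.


Area = 13 x 1.6 = 20.8 mm^2
TS (parallel) = 256 / 20.8 = 12.31 N/mm^2
TS (perpendicular) = 272 / 20.8 = 13.08 N/mm^2


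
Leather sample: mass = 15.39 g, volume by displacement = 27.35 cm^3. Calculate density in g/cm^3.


Density = mass / volume
Density = 15.39 / 27.35 = 0.563 g/cm^3


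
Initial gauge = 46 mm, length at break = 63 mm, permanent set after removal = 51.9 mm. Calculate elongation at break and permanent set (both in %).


Elongation at break = (63 - 46) / 46 x 100 = 37.0%
Permanent set = (51.9 - 46) / 46 x 100 = 12.8%


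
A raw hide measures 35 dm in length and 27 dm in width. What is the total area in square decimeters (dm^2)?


945 dm^2


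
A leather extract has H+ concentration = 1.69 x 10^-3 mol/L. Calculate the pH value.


pH = 2.77


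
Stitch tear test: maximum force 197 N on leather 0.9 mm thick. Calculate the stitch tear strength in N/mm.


218.9 N/mm

Stitch tear strength = force / thickness
STS = 197 / 0.9 = 218.9 N/mm


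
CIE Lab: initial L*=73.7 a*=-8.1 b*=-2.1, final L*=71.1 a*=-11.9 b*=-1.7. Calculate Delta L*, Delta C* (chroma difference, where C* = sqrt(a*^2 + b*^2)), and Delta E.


Delta L* = -2.6
Delta C* = 3.65
Delta E = 4.62

Delta L* = 71.1 - 73.7 = -2.6
C1* = sqrt((-8.1)^2 + (-2.1)^2) = 8.368
C2* = sqrt((-11.9)^2 + (-1.7)^2) = 12.021
Delta C* = 12.021 - 8.368 = 3.65
Delta E = sqrt((-2.6)^2 + (-3.8)^2 + (0.4)^2) = 4.62


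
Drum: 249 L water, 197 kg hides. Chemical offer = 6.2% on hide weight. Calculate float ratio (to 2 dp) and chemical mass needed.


Float ratio = 249 / 197 = 1.26
Chemical = 197 x 6.2 / 100 = 12.214 kg


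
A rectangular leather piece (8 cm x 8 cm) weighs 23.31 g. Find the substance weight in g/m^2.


Area = 8 x 8 = 64 cm^2
SW = 23.31 / 64 x 10000 = 3642.2 g/m^2


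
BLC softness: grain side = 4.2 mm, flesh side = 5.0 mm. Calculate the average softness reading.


Average = (4.2 + 5.0) / 2
Average = 4.60 mm


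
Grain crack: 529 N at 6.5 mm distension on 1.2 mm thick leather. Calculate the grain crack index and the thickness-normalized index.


Crack index = 529 / 6.5 = 81.4 N/mm
Normalized = 81.4 / 1.2 = 67.8 N/mm per mm


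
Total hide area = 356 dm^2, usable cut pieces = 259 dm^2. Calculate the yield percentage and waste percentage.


Yield = 259 / 356 x 100 = 72.8%
Waste = 356 - 259 = 97 dm^2
Waste% = 100 - 72.8 = 27.2%


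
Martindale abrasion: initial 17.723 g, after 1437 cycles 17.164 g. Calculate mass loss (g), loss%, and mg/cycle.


Mass loss = 0.559 g
Loss = 3.15%
Rate = 0.389 mg/cycle


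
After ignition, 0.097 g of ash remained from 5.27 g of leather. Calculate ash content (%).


Ash% = 0.097 / 5.27 x 100
Ash% = 1.84%


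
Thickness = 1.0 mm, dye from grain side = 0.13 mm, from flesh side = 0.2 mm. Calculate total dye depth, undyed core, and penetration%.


Total dyed = 0.13 + 0.2 = 0.33 mm
Undyed core = 1.0 - 0.33 = 0.67 mm
Penetration = 0.33 / 1.0 x 100 = 33.0%


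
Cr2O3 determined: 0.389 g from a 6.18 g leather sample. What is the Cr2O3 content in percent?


Cr2O3% = 0.389 / 6.18 x 100
Cr2O3% = 6.29%


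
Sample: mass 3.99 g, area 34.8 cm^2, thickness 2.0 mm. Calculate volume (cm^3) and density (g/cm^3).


Volume = 6.960 cm^3
Density = 0.573 g/cm^3

Thickness in cm = 2.0 / 10 = 0.20 cm
Volume = 34.8 x 0.20 = 6.960 cm^3
Density = 3.99 / 6.960 = 0.573 g/cm^3


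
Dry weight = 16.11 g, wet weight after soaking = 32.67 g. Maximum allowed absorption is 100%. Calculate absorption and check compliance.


WA = (32.67 - 16.11) / 16.11 x 100 = 102.8%
Maximum allowed: 100%
Compliant: No


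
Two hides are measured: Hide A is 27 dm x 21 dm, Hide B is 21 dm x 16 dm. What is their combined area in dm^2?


903 dm^2


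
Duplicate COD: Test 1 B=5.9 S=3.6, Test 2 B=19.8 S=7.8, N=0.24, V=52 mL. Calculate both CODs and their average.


COD1 = (5.9 - 3.6) x 0.24 x 8000 / 52 = 84.9 mg/L
COD2 = (19.8 - 7.8) x 0.24 x 8000 / 52 = 443.1 mg/L
Average = (84.9 + 443.1) / 2 = 264.0 mg/L


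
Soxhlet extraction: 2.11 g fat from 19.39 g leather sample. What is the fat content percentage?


Fat content = 2.11 / 19.39 x 100
Fat = 10.9%


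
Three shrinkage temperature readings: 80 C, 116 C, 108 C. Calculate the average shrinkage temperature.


101.3 C


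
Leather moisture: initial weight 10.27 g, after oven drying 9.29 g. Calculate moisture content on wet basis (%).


9.5%


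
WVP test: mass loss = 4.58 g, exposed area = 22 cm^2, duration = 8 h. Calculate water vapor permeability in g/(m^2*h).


WVP = mass_loss / (area x time) x 10000
WVP = 4.58 / (22 x 8) x 10000
WVP = 4.58 / 176 x 10000 = 260.23 g/(m^2*h)


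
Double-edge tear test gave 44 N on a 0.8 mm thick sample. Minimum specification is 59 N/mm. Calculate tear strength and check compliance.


Tear strength = 55.0 N/mm
Compliant: No

Tear strength = 44 / 0.8 = 55.0 N/mm
Required minimum = 59 N/mm
Compliant: No


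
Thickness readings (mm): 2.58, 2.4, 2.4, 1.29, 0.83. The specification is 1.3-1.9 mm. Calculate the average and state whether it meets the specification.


Average = 1.90 mm
Within specification: Yes

Sum = 9.50
Average = 9.50 / 5 = 1.90 mm
Specification range: 1.3 to 1.9 mm
Within spec: Yes


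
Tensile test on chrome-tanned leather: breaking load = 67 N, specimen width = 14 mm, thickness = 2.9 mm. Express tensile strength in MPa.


Cross-section = 14 x 2.9 = 40.6 mm^2
TS = 67 / 40.6 = 1.65 MPa
(1 N/mm^2 = 1 MPa)


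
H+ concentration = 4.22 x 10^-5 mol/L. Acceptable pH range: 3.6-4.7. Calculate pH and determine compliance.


pH = -log10(4.22 x 10^-5) = 4.37
Range: 3.6 to 4.7
Compliant: Yes


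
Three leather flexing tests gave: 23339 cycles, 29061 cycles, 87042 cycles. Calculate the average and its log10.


Average = (23339 + 29061 + 87042) / 3 = 46481 cycles
log10(46481) = 4.67


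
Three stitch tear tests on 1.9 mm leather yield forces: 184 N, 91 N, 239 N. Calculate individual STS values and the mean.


STS1 = 96.8 N/mm
STS2 = 47.9 N/mm
STS3 = 125.8 N/mm
Mean = 90.2 N/mm

STS1 = 184 / 1.9 = 96.8 N/mm
STS2 = 91 / 1.9 = 47.9 N/mm
STS3 = 239 / 1.9 = 125.8 N/mm
Mean = (96.8 + 47.9 + 125.8) / 3 = 90.2 N/mm


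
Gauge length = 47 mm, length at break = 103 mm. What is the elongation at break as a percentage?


119.1%


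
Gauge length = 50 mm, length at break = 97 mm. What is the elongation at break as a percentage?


Extension = 97 - 50 = 47 mm
Elongation = 47 / 50 x 100 = 94.0%


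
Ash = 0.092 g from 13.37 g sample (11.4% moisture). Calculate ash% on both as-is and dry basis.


As-is ash% = 0.092 / 13.37 x 100 = 0.69%
Dry mass = 13.37 x (100 - 11.4) / 100 = 11.84582 g
Dry-basis ash% = 0.092 / 11.84582 x 100 = 0.78%


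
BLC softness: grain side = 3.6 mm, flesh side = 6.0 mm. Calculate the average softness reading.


Average = (3.6 + 6.0) / 2
Average = 4.80 mm


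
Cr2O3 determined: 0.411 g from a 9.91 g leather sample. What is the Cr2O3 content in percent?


4.15%

Cr2O3% = 0.411 / 9.91 x 100
Cr2O3% = 4.15%


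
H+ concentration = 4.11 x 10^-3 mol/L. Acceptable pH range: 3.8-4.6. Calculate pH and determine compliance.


pH = 2.39
Compliant: No


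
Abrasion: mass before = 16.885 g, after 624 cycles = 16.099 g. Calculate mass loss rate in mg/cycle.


Mass loss = 16.885 - 16.099 = 0.786 g
Rate = 0.786 / 624 x 1000 = 1.260 mg/cycle


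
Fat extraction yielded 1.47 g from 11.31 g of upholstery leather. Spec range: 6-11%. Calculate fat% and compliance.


Fat content = 13.0%
Compliant: No

Fat% = 1.47 / 11.31 x 100 = 13.0%
Spec range: 6-11%
Compliant: No


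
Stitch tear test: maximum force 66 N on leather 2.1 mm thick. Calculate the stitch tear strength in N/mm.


Stitch tear strength = force / thickness
STS = 66 / 2.1 = 31.4 N/mm


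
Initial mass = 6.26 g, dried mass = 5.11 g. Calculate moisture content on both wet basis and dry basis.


Wet basis = 18.4%
Dry basis = 22.5%

Moisture lost = 6.26 - 5.11 = 1.15 g
Wet basis MC = 1.15 / 6.26 x 100 = 18.4%
Dry basis MC = 1.15 / 5.11 x 100 = 22.5%


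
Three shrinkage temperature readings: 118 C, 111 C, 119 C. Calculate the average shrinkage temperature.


Average = (118 + 111 + 119) / 3
Average = 348 / 3 = 116.0 C


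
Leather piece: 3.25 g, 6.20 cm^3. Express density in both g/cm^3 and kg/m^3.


Density = 3.25 / 6.20 = 0.524 g/cm^3
Convert: 0.524 x 1000 = 524 kg/m^3


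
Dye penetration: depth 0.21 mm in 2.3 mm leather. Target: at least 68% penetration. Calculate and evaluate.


Penetration = 0.21 / 2.3 x 100 = 9.1%
Target: 68%
Meets target: No


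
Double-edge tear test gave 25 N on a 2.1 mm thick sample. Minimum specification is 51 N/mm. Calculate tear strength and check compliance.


Tear strength = 11.9 N/mm
Compliant: No

Tear strength = 25 / 2.1 = 11.9 N/mm
Required minimum = 51 N/mm
Compliant: No


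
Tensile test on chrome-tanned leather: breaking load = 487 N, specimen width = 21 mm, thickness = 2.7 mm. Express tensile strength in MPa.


Cross-section = 21 x 2.7 = 56.7 mm^2
TS = 487 / 56.7 = 8.59 MPa
(1 N/mm^2 = 1 MPa)


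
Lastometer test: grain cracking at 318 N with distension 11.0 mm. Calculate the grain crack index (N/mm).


28.9 N/mm


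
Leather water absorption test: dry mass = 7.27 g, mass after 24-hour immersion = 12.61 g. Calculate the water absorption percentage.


73.5%

Water absorbed = 12.61 - 7.27 = 5.34 g
WA% = 5.34 / 7.27 x 100 = 73.5%


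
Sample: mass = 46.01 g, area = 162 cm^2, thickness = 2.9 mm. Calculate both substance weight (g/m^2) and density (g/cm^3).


Substance weight = 2840.1 g/m^2
Density = 0.979 g/cm^3

SW = 46.01 / 162 x 10000 = 2840.1 g/m^2
Volume = 162 x 2.9 / 10 = 46.98 cm^3
Density = 46.01 / 46.98 = 0.979 g/cm^3


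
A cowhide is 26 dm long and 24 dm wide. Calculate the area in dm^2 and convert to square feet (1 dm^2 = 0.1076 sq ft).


624 dm^2
67.14 sq ft

Area = 26 x 24 = 624 dm^2
Conversion: 624 x 0.1076 = 67.14 sq ft


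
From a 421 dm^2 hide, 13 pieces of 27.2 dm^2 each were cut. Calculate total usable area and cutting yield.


Usable area = 353.6 dm^2
Yield = 84.0%


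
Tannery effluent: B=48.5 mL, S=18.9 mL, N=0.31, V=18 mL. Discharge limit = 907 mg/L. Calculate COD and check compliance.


COD = 4078.2 mg/L
Compliant: No


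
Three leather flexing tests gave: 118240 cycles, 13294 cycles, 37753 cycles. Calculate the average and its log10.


Average = 56429 cycles
log10 = 4.75

Average = (118240 + 13294 + 37753) / 3 = 56429 cycles
log10(56429) = 4.75


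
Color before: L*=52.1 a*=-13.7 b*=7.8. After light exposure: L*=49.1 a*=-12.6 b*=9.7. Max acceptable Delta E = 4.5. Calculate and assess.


Delta E = 3.72
Passes: Yes

dL = -3.0, da = 1.1, db = 1.9
dE = sqrt((-3.0)^2 + (1.1)^2 + (1.9)^2) = 3.72
Max = 4.5
Passes: Yes


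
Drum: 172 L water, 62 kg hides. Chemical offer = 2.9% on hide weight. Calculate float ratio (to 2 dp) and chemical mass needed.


Float ratio = 2.77
Chemical needed = 1.798 kg


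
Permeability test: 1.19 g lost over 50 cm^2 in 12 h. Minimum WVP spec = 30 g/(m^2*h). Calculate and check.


WVP = 1.19 / (50 x 12) x 10000 = 19.83 g/(m^2*h)
Minimum: 30 g/(m^2*h)
Meets spec: No


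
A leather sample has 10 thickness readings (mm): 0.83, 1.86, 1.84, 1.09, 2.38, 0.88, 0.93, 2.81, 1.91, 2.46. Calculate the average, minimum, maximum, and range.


Average = 1.70 mm
Min = 0.83 mm
Max = 2.81 mm
Range = 1.98 mm

Sum = 16.99
Average = 16.99 / 10 = 1.70 mm
Minimum = 0.83 mm
Maximum = 2.81 mm
Range = 2.81 - 0.83 = 1.98 mm


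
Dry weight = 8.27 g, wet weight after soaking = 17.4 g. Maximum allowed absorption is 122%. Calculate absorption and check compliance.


Absorption = 110.4%
Compliant: Yes

WA = (17.4 - 8.27) / 8.27 x 100 = 110.4%
Maximum allowed: 122%
Compliant: Yes


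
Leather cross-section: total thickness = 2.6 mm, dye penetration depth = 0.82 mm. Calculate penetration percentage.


31.5%

Penetration% = 0.82 / 2.6 x 100
Penetration = 31.5%


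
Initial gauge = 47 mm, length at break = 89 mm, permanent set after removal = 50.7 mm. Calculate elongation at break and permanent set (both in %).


Elongation at break = (89 - 47) / 47 x 100 = 89.4%
Permanent set = (50.7 - 47) / 47 x 100 = 7.9%


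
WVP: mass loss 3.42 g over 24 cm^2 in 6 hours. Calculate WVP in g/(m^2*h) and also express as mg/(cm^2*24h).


WVP = 3.42 / (24 x 6) x 10000 = 237.50 g/(m^2*h)
Mass loss in mg = 3.42 x 1000 = 3420 mg
Per cm^2 per 24h in mg: 3420 x 24 / (24 x 6) = 82080 / 144 = 570.00 mg/(cm^2*24h)


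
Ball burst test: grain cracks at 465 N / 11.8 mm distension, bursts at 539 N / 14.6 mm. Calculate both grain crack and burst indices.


Crack index = 39.4 N/mm
Burst index = 36.9 N/mm

Crack index = 465 / 11.8 = 39.4 N/mm
Burst index = 539 / 14.6 = 36.9 N/mm


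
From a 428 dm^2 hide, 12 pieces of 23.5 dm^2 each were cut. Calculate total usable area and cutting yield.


Total usable = 12 x 23.5 = 282.0 dm^2
Yield = 282.0 / 428 x 100 = 65.9%


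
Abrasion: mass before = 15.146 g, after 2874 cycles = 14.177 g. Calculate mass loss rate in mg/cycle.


Mass loss = 15.146 - 14.177 = 0.969 g
Rate = 0.969 / 2874 x 1000 = 0.337 mg/cycle


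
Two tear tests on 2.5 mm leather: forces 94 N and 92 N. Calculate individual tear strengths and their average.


Tear 1 = 37.6 N/mm
Tear 2 = 36.8 N/mm
Average = 37.2 N/mm

Tear 1 = 94 / 2.5 = 37.6 N/mm
Tear 2 = 92 / 2.5 = 36.8 N/mm
Average = (37.6 + 36.8) / 2 = 37.2 N/mm


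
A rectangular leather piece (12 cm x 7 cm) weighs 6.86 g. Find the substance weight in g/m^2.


Area = 12 x 7 = 84 cm^2
SW = 6.86 / 84 x 10000 = 816.7 g/m^2


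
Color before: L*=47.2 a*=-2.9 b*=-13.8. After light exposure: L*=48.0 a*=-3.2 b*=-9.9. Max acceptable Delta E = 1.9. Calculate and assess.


dL = 0.8, da = -0.3, db = 3.9
dE = sqrt((0.8)^2 + (-0.3)^2 + (3.9)^2) = 3.99
Max = 1.9
Passes: No


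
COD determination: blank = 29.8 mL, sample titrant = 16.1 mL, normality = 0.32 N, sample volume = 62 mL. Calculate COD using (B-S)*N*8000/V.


565.7 mg/L

COD = (29.8 - 16.1) x 0.32 x 8000 / 62
COD = 13.7 x 0.32 x 8000 / 62
COD = 565.7 mg/L


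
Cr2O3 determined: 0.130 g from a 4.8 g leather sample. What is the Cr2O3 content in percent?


Cr2O3% = 0.130 / 4.8 x 100
Cr2O3% = 2.71%


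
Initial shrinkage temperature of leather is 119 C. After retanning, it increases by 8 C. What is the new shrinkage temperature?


New Ts = 119 + 8 = 127 C


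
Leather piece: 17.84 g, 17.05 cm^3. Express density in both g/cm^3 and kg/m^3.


Density = 17.84 / 17.05 = 1.046 g/cm^3
Convert: 1.046 x 1000 = 1046 kg/m^3


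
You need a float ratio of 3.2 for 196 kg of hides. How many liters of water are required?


Water = hide weight x target ratio
Water = 196 x 3.2 = 627.2 L


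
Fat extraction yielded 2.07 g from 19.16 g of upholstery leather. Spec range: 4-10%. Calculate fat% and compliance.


Fat% = 2.07 / 19.16 x 100 = 10.8%
Spec range: 4-10%
Compliant: No


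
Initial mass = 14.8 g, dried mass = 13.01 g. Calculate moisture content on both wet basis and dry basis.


Moisture lost = 14.8 - 13.01 = 1.79 g
Wet basis MC = 1.79 / 14.8 x 100 = 12.1%
Dry basis MC = 1.79 / 13.01 x 100 = 13.8%


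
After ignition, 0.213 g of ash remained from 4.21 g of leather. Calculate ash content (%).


5.06%

Ash% = 0.213 / 4.21 x 100
Ash% = 5.06%


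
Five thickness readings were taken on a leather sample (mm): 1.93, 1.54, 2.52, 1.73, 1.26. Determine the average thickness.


Sum = 1.93 + 1.54 + 2.52 + 1.73 + 1.26 = 8.98
Average = 8.98 / 5 = 1.80 mm


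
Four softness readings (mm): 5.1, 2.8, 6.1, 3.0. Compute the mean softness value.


Sum = 5.1 + 2.8 + 6.1 + 3.0
Mean = 17.0 / 4 = 4.25 mm


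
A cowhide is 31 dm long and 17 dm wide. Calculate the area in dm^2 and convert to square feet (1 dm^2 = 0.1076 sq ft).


527 dm^2
56.71 sq ft

Area = 31 x 17 = 527 dm^2
Conversion: 527 x 0.1076 = 56.71 sq ft


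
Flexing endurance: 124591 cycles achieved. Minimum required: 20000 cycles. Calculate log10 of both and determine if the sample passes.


Achieved: log10 = 5.10
Required: log10 = 4.30
Passes: Yes

log10(124591) = 5.10
log10(20000) = 4.30
Passes: Yes


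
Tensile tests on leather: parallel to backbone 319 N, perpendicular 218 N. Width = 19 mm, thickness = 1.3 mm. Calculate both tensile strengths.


Parallel = 12.91 N/mm^2
Perpendicular = 8.83 N/mm^2

Area = 19 x 1.3 = 24.7 mm^2
TS (parallel) = 319 / 24.7 = 12.91 N/mm^2
TS (perpendicular) = 218 / 24.7 = 8.83 N/mm^2


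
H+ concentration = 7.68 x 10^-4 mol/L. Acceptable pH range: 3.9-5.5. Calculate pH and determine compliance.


pH = -log10(7.68 x 10^-4) = 3.11
Range: 3.9 to 5.5
Compliant: No


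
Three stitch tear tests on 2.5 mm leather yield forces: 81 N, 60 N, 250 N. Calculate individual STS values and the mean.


STS1 = 81 / 2.5 = 32.4 N/mm
STS2 = 60 / 2.5 = 24.0 N/mm
STS3 = 250 / 2.5 = 100.0 N/mm
Mean = (32.4 + 24.0 + 100.0) / 3 = 52.1 N/mm


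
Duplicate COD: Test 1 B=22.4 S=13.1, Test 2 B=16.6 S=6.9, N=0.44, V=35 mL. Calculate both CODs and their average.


COD1 = 935.3 mg/L
COD2 = 975.5 mg/L
Average = 955.4 mg/L

COD1 = (22.4 - 13.1) x 0.44 x 8000 / 35 = 935.3 mg/L
COD2 = (16.6 - 6.9) x 0.44 x 8000 / 35 = 975.5 mg/L
Average = (935.3 + 975.5) / 2 = 955.4 mg/L


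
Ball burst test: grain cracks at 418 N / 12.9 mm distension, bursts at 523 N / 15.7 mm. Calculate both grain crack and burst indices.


Crack index = 32.4 N/mm
Burst index = 33.3 N/mm


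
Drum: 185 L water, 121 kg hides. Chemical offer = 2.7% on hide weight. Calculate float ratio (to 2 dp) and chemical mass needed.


Float ratio = 1.53
Chemical needed = 3.267 kg


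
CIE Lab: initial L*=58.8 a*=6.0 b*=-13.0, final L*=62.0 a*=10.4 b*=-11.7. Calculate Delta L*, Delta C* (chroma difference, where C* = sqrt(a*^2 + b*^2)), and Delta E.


Delta L* = 3.2
Delta C* = 1.34
Delta E = 5.59

Delta L* = 62.0 - 58.8 = 3.2
C1* = sqrt((6.0)^2 + (-13.0)^2) = 14.318
C2* = sqrt((10.4)^2 + (-11.7)^2) = 15.654
Delta C* = 15.654 - 14.318 = 1.34
Delta E = sqrt((3.2)^2 + (4.4)^2 + (1.3)^2) = 5.59


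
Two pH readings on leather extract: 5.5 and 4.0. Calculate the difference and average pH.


Difference = 1.5
Average pH = 4.75


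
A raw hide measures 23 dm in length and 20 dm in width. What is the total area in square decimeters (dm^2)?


Area = length x width
Area = 23 x 20 = 460 dm^2


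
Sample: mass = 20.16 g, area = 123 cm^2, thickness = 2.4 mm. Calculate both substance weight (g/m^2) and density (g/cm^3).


Substance weight = 1639.0 g/m^2
Density = 0.683 g/cm^3

SW = 20.16 / 123 x 10000 = 1639.0 g/m^2
Volume = 123 x 2.4 / 10 = 29.52 cm^3
Density = 20.16 / 29.52 = 0.683 g/cm^3


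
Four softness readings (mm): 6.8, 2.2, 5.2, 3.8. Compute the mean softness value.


4.50 mm

Sum = 6.8 + 2.2 + 5.2 + 3.8
Mean = 18.0 / 4 = 4.50 mm


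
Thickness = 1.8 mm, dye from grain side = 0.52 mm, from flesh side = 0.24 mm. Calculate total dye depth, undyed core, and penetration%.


Total dyed = 0.76 mm
Undyed core = 1.04 mm
Penetration = 42.2%

Total dyed = 0.52 + 0.24 = 0.76 mm
Undyed core = 1.8 - 0.76 = 1.04 mm
Penetration = 0.76 / 1.8 x 100 = 42.2%


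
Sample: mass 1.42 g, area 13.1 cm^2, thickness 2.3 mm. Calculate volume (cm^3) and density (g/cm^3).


Thickness in cm = 2.3 / 10 = 0.23 cm
Volume = 13.1 x 0.23 = 3.013 cm^3
Density = 1.42 / 3.013 = 0.471 g/cm^3


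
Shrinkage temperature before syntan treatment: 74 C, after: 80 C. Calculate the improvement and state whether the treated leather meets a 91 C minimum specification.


Improvement = 80 - 74 = 6 C
Spec check: 80 C >= 91 C? No


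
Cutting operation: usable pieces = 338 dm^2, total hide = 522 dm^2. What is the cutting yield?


64.8%


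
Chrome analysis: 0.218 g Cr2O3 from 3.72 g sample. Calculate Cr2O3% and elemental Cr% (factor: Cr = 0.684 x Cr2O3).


Cr2O3 = 5.86%
Cr = 4.01%

Cr2O3% = 0.218 / 3.72 x 100 = 5.86%
Cr% = 5.86 x 0.684 = 4.01%


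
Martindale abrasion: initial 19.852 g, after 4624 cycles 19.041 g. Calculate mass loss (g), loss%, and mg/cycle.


Loss = 19.852 - 19.041 = 0.811 g
Loss% = 0.811 / 19.852 x 100 = 4.09%
Rate = 0.811 / 4624 x 1000 = 0.175 mg/cycle


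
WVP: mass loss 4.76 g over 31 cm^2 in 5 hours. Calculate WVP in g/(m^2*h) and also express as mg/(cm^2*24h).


WVP = 4.76 / (31 x 5) x 10000 = 307.10 g/(m^2*h)
Mass loss in mg = 4.76 x 1000 = 4760 mg
Per cm^2 per 24h in mg: 4760 x 24 / (31 x 5) = 114240 / 155 = 737.03 mg/(cm^2*24h)


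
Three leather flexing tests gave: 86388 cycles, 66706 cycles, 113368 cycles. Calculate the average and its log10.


Average = (86388 + 66706 + 113368) / 3 = 88821 cycles
log10(88821) = 4.95


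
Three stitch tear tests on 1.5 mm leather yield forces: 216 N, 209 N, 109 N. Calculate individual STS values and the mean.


STS1 = 216 / 1.5 = 144.0 N/mm
STS2 = 209 / 1.5 = 139.3 N/mm
STS3 = 109 / 1.5 = 72.7 N/mm
Mean = (144.0 + 139.3 + 72.7) / 3 = 118.7 N/mm


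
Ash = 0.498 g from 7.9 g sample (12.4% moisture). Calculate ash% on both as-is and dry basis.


As-is ash% = 0.498 / 7.9 x 100 = 6.30%
Dry mass = 7.9 x (100 - 12.4) / 100 = 6.9204 g
Dry-basis ash% = 0.498 / 6.9204 x 100 = 7.20%


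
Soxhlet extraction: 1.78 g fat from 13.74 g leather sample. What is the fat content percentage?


13.0%


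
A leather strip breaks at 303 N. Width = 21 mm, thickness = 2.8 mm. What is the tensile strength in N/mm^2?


Cross-sectional area = 21 x 2.8 = 58.8 mm^2
Tensile strength = 303 / 58.8 = 5.15 N/mm^2


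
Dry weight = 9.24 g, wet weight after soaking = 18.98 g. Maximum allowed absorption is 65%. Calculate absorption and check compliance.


Absorption = 105.4%
Compliant: No

WA = (18.98 - 9.24) / 9.24 x 100 = 105.4%
Maximum allowed: 65%
Compliant: No


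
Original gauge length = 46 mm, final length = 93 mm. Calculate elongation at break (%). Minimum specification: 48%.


Extension = 93 - 46 = 47 mm
Elongation = 47 / 46 x 100 = 102.2%
Minimum required: 48%
Meets specification: Yes


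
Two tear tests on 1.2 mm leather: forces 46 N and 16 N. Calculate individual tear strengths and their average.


Tear 1 = 46 / 1.2 = 38.3 N/mm
Tear 2 = 16 / 1.2 = 13.3 N/mm
Average = (38.3 + 13.3) / 2 = 25.8 N/mm


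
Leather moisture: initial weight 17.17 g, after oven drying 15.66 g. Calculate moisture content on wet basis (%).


8.8%

Moisture = 17.17 - 15.66 = 1.51 g
MC = 1.51 / 17.17 x 100 = 8.8%


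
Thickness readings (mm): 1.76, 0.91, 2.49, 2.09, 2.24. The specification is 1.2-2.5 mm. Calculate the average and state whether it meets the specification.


Sum = 9.49
Average = 9.49 / 5 = 1.90 mm
Specification range: 1.2 to 2.5 mm
Within spec: Yes


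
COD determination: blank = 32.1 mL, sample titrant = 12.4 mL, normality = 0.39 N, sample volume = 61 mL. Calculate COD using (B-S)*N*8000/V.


COD = (32.1 - 12.4) x 0.39 x 8000 / 61
COD = 19.7 x 0.39 x 8000 / 61
COD = 1007.6 mg/L


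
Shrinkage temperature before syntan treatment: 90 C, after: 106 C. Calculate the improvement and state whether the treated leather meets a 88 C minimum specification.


Improvement = 106 - 90 = 16 C
Spec check: 106 C >= 88 C? Yes


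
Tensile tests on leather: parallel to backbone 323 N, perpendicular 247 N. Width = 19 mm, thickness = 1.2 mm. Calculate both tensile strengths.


Parallel = 14.17 N/mm^2
Perpendicular = 10.83 N/mm^2


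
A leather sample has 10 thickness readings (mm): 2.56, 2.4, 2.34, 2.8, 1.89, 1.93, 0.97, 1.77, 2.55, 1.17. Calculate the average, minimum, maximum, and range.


Sum = 20.38
Average = 20.38 / 10 = 2.04 mm
Minimum = 0.97 mm
Maximum = 2.8 mm
Range = 2.8 - 0.97 = 1.83 mm


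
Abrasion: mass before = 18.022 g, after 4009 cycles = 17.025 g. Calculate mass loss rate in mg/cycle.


Mass loss = 18.022 - 17.025 = 0.997 g
Rate = 0.997 / 4009 x 1000 = 0.249 mg/cycle


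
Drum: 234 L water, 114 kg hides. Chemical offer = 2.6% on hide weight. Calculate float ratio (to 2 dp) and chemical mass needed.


Float ratio = 234 / 114 = 2.05
Chemical = 114 x 2.6 / 100 = 2.964 kg


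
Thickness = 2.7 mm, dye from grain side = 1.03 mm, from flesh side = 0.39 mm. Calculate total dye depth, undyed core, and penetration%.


Total dyed = 1.03 + 0.39 = 1.42 mm
Undyed core = 2.7 - 1.42 = 1.28 mm
Penetration = 1.42 / 2.7 x 100 = 52.6%


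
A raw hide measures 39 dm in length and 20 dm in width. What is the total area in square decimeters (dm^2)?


780 dm^2


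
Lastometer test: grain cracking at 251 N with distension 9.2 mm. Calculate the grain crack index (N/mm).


27.3 N/mm

Grain crack index = force / distension
Index = 251 / 9.2 = 27.3 N/mm


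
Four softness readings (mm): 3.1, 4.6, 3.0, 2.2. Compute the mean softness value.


Sum = 3.1 + 4.6 + 3.0 + 2.2
Mean = 12.9 / 4 = 3.23 mm


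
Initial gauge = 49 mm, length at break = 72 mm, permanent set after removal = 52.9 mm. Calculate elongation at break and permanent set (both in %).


Elongation at break = (72 - 49) / 49 x 100 = 46.9%
Permanent set = (52.9 - 49) / 49 x 100 = 8.0%


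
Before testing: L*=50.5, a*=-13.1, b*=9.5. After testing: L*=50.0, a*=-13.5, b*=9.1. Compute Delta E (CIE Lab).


Delta E = 0.75


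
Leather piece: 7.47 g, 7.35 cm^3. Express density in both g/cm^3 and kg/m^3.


Density = 7.47 / 7.35 = 1.016 g/cm^3
Convert: 1.016 x 1000 = 1016 kg/m^3


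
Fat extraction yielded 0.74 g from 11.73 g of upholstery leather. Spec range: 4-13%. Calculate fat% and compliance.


Fat content = 6.3%
Compliant: Yes


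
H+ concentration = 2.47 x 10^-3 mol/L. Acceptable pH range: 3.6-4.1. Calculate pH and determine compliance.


pH = 2.61
Compliant: No

pH = -log10(2.47 x 10^-3) = 2.61
Range: 3.6 to 4.1
Compliant: No


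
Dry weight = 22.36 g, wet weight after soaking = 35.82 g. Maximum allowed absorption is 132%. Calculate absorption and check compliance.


Absorption = 60.2%
Compliant: Yes

WA = (35.82 - 22.36) / 22.36 x 100 = 60.2%
Maximum allowed: 132%
Compliant: Yes


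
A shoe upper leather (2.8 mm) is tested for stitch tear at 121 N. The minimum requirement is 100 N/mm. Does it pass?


STS = 121 / 2.8 = 43.2 N/mm
Minimum required: 100 N/mm
Passes: No


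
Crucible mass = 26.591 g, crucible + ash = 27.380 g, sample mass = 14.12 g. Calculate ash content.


Ash mass = 27.380 - 26.591 = 0.789 g
Ash% = 0.789 / 14.12 x 100 = 5.59%


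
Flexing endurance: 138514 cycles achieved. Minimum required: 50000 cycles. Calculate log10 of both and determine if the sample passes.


Achieved: log10 = 5.14
Required: log10 = 4.70
Passes: Yes


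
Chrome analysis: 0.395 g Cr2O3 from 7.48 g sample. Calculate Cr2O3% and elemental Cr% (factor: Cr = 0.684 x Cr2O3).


Cr2O3% = 0.395 / 7.48 x 100 = 5.28%
Cr% = 5.28 x 0.684 = 3.61%


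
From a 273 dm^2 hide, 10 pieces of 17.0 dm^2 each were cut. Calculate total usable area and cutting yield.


Usable area = 170.0 dm^2
Yield = 62.3%


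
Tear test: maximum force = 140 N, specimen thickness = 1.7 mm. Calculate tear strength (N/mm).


82.4 N/mm


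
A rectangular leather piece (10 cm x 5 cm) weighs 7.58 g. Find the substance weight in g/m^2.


1516.0 g/m^2

Area = 10 x 5 = 50 cm^2
SW = 7.58 / 50 x 10000 = 1516.0 g/m^2


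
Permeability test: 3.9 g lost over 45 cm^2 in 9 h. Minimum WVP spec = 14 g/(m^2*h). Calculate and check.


WVP = 3.9 / (45 x 9) x 10000 = 96.30 g/(m^2*h)
Minimum: 14 g/(m^2*h)
Meets spec: Yes


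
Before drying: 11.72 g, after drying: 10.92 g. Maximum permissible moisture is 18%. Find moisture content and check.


MC = (11.72 - 10.92) / 11.72 x 100 = 6.8%
Maximum: 18%
Acceptable: Yes


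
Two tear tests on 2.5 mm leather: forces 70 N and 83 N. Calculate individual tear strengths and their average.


Tear 1 = 70 / 2.5 = 28.0 N/mm
Tear 2 = 83 / 2.5 = 33.2 N/mm
Average = (28.0 + 33.2) / 2 = 30.6 N/mm


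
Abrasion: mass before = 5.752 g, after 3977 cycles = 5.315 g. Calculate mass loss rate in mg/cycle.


Mass loss = 5.752 - 5.315 = 0.437 g
Rate = 0.437 / 3977 x 1000 = 0.110 mg/cycle


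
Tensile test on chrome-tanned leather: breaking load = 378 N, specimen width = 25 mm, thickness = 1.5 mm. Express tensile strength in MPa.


Cross-section = 25 x 1.5 = 37.5 mm^2
TS = 378 / 37.5 = 10.08 MPa
(1 N/mm^2 = 1 MPa)


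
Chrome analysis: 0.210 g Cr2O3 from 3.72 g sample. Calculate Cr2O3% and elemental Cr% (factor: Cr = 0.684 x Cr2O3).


Cr2O3% = 0.210 / 3.72 x 100 = 5.65%
Cr% = 5.65 x 0.684 = 3.86%


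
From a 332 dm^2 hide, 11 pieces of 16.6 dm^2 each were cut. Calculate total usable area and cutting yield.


Total usable = 11 x 16.6 = 182.6 dm^2
Yield = 182.6 / 332 x 100 = 55.0%


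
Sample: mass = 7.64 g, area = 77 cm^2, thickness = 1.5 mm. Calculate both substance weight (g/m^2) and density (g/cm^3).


Substance weight = 992.2 g/m^2
Density = 0.661 g/cm^3


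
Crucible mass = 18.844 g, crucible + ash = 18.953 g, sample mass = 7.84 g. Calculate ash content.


Ash mass = 18.953 - 18.844 = 0.109 g
Ash% = 0.109 / 7.84 x 100 = 1.39%


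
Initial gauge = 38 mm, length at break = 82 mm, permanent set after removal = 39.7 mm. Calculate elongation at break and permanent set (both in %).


Elongation at break = (82 - 38) / 38 x 100 = 115.8%
Permanent set = (39.7 - 38) / 38 x 100 = 4.5%


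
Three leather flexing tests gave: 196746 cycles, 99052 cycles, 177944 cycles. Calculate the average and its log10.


Average = (196746 + 99052 + 177944) / 3 = 157914 cycles
log10(157914) = 5.20


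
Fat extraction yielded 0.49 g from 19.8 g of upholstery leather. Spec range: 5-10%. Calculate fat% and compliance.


Fat content = 2.5%
Compliant: No

Fat% = 0.49 / 19.8 x 100 = 2.5%
Spec range: 5-10%
Compliant: No


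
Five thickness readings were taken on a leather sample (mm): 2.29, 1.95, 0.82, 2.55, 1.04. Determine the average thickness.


Sum = 2.29 + 1.95 + 0.82 + 2.55 + 1.04 = 8.65
Average = 8.65 / 5 = 1.73 mm


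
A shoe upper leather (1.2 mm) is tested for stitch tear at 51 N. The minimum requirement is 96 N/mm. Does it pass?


STS = 51 / 1.2 = 42.5 N/mm
Minimum required: 96 N/mm
Passes: No


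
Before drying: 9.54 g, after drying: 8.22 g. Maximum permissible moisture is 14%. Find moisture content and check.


MC = (9.54 - 8.22) / 9.54 x 100 = 13.8%
Maximum: 14%
Acceptable: Yes


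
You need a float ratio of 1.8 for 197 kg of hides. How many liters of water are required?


354.6 L

Water = hide weight x target ratio
Water = 197 x 1.8 = 354.6 L


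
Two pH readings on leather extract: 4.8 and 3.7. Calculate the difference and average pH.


Difference = |4.8 - 3.7| = 1.1
Average = (4.8 + 3.7) / 2 = 4.25


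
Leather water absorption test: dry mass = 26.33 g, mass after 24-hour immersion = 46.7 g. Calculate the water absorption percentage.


Water absorbed = 46.7 - 26.33 = 20.37 g
WA% = 20.37 / 26.33 x 100 = 77.4%


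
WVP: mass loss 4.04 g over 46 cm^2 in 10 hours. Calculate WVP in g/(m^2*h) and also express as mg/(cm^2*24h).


WVP = 87.83 g/(m^2*h)
Daily rate = 210.78 mg/(cm^2*24h)

WVP = 4.04 / (46 x 10) x 10000 = 87.83 g/(m^2*h)
Mass loss in mg = 4.04 x 1000 = 4040 mg
Per cm^2 per 24h in mg: 4040 x 24 / (46 x 10) = 96960 / 460 = 210.78 mg/(cm^2*24h)


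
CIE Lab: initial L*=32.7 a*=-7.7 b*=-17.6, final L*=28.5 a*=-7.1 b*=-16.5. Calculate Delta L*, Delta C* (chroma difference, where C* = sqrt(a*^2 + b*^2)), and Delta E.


Delta L* = -4.2
Delta C* = -1.25
Delta E = 4.38


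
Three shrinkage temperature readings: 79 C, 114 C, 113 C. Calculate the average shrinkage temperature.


102.0 C


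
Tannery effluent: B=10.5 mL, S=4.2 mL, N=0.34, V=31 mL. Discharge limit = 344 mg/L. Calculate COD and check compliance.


COD = 552.8 mg/L
Compliant: No

COD = (10.5 - 4.2) x 0.34 x 8000 / 31 = 552.8 mg/L
Limit: 344 mg/L
Compliant: No


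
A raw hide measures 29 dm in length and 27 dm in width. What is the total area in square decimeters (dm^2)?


Area = length x width
Area = 29 x 27 = 783 dm^2


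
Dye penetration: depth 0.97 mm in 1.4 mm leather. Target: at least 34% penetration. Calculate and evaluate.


Penetration = 0.97 / 1.4 x 100 = 69.3%
Target: 34%
Meets target: Yes


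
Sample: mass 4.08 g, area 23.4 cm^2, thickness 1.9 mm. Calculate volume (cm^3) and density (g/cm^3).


Thickness in cm = 1.9 / 10 = 0.19 cm
Volume = 23.4 x 0.19 = 4.446 cm^3
Density = 4.08 / 4.446 = 0.918 g/cm^3


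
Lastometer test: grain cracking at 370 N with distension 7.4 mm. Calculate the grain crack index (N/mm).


Grain crack index = force / distension
Index = 370 / 7.4 = 50.0 N/mm


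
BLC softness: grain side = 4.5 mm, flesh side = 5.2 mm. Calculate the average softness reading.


Average = (4.5 + 5.2) / 2
Average = 4.85 mm


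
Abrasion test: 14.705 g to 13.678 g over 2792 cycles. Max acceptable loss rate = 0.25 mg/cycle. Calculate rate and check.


Loss = 14.705 - 13.678 = 1.027 g
Rate = 1.027 g / 2792 cycles x 1000 = 0.368 mg/cycle
Max = 0.25 mg/cycle
Passes: No


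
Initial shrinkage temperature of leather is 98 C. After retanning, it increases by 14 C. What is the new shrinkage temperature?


112 C

New Ts = 98 + 14 = 112 C


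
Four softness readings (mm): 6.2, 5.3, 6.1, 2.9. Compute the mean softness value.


5.13 mm


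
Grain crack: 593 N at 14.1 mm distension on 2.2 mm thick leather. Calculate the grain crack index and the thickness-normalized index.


Crack index = 593 / 14.1 = 42.1 N/mm
Normalized = 42.1 / 2.2 = 19.1 N/mm per mm


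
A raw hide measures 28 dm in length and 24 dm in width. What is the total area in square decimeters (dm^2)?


Area = length x width
Area = 28 x 24 = 672 dm^2


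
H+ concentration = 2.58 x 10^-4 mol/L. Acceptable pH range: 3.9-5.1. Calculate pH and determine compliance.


pH = -log10(2.58 x 10^-4) = 3.59
Range: 3.9 to 5.1
Compliant: No


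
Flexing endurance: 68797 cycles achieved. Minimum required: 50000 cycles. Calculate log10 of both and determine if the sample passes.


Achieved: log10 = 4.84
Required: log10 = 4.70
Passes: Yes


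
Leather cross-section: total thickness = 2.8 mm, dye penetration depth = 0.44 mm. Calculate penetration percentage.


15.7%


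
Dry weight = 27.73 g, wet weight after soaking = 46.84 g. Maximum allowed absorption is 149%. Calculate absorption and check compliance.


Absorption = 68.9%
Compliant: Yes

WA = (46.84 - 27.73) / 27.73 x 100 = 68.9%
Maximum allowed: 149%
Compliant: Yes


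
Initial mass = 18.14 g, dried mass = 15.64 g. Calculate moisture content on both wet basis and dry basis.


Wet basis = 13.8%
Dry basis = 16.0%

Moisture lost = 18.14 - 15.64 = 2.50 g
Wet basis MC = 2.50 / 18.14 x 100 = 13.8%
Dry basis MC = 2.50 / 15.64 x 100 = 16.0%
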